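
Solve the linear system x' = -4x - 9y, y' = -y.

Coefficient matrix A = [[-4, -9], [0, -1]].
Characteristic polynomial det(A - λI) = λ^2 + 5λ + 4 = 0.
Eigenvalues λ = -1, -4.
For λ=-1: (A-λI) row 1 is [-3, -9], so an eigenvector is (-3, 1).
For λ=-4: (A-λI) row 1 is [0, -9], so an eigenvector is (-1, 0).
General solution: C_1e^(-t)(-3,1) + C_2e^(-4t)(-1,0).

x(t) = -3C_1e^(-t) - C_2e^(-4t), y(t) = C_1e^(-t)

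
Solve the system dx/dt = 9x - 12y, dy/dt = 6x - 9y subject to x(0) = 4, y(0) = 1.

x(t) = 6e^(3t) - 2e^(-3t), y(t) = 3e^(3t) - 2e^(-3t)

Coefficient matrix A = [[9, -12], [6, -9]].
Characteristic polynomial det(A - λI) = λ^2 - 9 = 0.
Eigenvalues λ = -3, 3.
For λ=-3: (A-λI) row 1 is [12, -12], so an eigenvector is (1, 1).
For λ=3: (A-λI) row 1 is [6, -12], so an eigenvector is (2, 1).
General solution: c_1e^(-3t)(1,1) + c_2e^(3t)(2,1).
Applying x(0)=4, y(0)=1 gives c_1=-2, c_2=3.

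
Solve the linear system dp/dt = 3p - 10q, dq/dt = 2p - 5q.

Coefficient matrix A = [[3, -10], [2, -5]].
Characteristic polynomial det(A - λI) = λ^2 + 2λ + 5 = 0.
Eigenvalues λ = -1 ± 2i (complex conjugate pair).
For λ=-1+2i: an eigenvector is (-2,-1) - i(1,0) = (-2 - i, -1).
A real fundamental pair from Re and Im of e^((-1+2i)t)v: X_1 = e^(-t)(cos(2t)·(-2,-1) + sin(2t)·(1,0)), X_2 = e^(-t)(sin(2t)·(-2,-1) - cos(2t)·(1,0)).
General solution: K_1X_1 + K_2X_2.

p(t) = K_1e^(-t)sin(2t) - 2K_1e^(-t)cos(2t) - 2K_2e^(-t)sin(2t) - K_2e^(-t)cos(2t), q(t) = -K_1e^(-t)cos(2t) - K_2e^(-t)sin(2t)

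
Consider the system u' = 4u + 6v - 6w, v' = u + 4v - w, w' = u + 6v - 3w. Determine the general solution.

Coefficient matrix A = [[4, 6, -6], [1, 4, -1], [1, 6, -3]].
det(A - λI) = 0 gives eigenvalues λ = 3, -2, 4.
For λ=3: eigenvector (0,-1,-1).
For λ=-2: eigenvector (1,0,1).
For λ=4: eigenvector (1,1,1).
General solution: C_1e^(3t)(0,-1,-1) + C_2e^(-2t)(1,0,1) + C_3e^(4t)(1,1,1).

u(t) = C_2e^(-2t) + C_3e^(4t), v(t) = -C_1e^(3t) + C_3e^(4t), w(t) = -C_1e^(3t) + C_2e^(-2t) + C_3e^(4t)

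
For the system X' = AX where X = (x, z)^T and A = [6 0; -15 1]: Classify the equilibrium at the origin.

A = [[6,0],[-15,1]]; det(A-λI) = λ^2 - 7λ + 6.
λ = 6, 1: both positive.

unstable node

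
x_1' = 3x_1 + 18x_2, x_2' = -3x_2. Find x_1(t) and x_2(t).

x_1(t) = -3K_1e^(-3t) + K_2e^(3t), x_2(t) = K_1e^(-3t)

Coefficient matrix A = [[3, 18], [0, -3]].
Characteristic polynomial det(A - λI) = λ^2 - 9 = 0.
Eigenvalues λ = -3, 3.
For λ=-3: (A-λI) row 1 is [6, 18], so an eigenvector is (-3, 1).
For λ=3: (A-λI) row 1 is [0, 18], so an eigenvector is (1, 0).
General solution: K_1e^(-3t)(-3,1) + K_2e^(3t)(1,0).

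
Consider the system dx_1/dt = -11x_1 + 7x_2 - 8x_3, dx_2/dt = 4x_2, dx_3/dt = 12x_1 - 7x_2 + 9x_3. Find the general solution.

Coefficient matrix A = [[-11, 7, -8], [0, 4, 0], [12, -7, 9]].
det(A - λI) = 0 gives eigenvalues λ = 4, 1, -3.
For λ=4: eigenvector (1,1,-1).
For λ=1: eigenvector (2,0,-3).
For λ=-3: eigenvector (1,0,-1).
General solution: K_1e^(4t)(1,1,-1) + K_2e^(t)(2,0,-3) + K_3e^(-3t)(1,0,-1).

x_1(t) = K_1e^(4t) + 2K_2e^(t) + K_3e^(-3t), x_2(t) = K_1e^(4t), x_3(t) = -K_1e^(4t) - 3K_2e^(t) - K_3e^(-3t)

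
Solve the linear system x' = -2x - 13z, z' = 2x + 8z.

Coefficient matrix A = [[-2, -13], [2, 8]].
Characteristic polynomial det(A - λI) = λ^2 - 6λ + 10 = 0.
Eigenvalues λ = 3 ± i (complex conjugate pair).
For λ=3+i: an eigenvector is (2,-1) - i(3,-1) = (2 - 3i, -1 + i).
A real fundamental pair from Re and Im of e^((3+i)t)v: X_1 = e^(3t)(cos(t)·(2,-1) + sin(t)·(3,-1)), X_2 = e^(3t)(sin(t)·(2,-1) - cos(t)·(3,-1)).
General solution: C_1X_1 + C_2X_2.

x(t) = 3C_1e^(3t)sin(t) + 2C_1e^(3t)cos(t) + 2C_2e^(3t)sin(t) - 3C_2e^(3t)cos(t), z(t) = -C_1e^(3t)sin(t) - C_1e^(3t)cos(t) - C_2e^(3t)sin(t) + C_2e^(3t)cos(t)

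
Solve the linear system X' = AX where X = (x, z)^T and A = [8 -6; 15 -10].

Coefficient matrix A = [[8, -6], [15, -10]].
Characteristic polynomial det(A - λI) = λ^2 + 2λ + 10 = 0.
Eigenvalues λ = -1 ± 3i (complex conjugate pair).
For λ=-1+3i: an eigenvector is (-1,-2) - i(1,1) = (-1 - i, -2 - i).
A real fundamental pair from Re and Im of e^((-1+3i)t)v: X_1 = e^(-t)(cos(3t)·(-1,-2) + sin(3t)·(1,1)), X_2 = e^(-t)(sin(3t)·(-1,-2) - cos(3t)·(1,1)).
General solution: K_1X_1 + K_2X_2.

x(t) = K_1e^(-t)sin(3t) - K_1e^(-t)cos(3t) - K_2e^(-t)sin(3t) - K_2e^(-t)cos(3t), z(t) = K_1e^(-t)sin(3t) - 2K_1e^(-t)cos(3t) - 2K_2e^(-t)sin(3t) - K_2e^(-t)cos(3t)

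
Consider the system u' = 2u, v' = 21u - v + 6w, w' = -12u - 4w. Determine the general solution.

u(t) = K_2e^(2t), v(t) = K_1e^(-t) + 3K_2e^(2t) - 2K_3e^(-4t), w(t) = -2K_2e^(2t) + K_3e^(-4t)

Coefficient matrix A = [[2, 0, 0], [21, -1, 6], [-12, 0, -4]].
det(A - λI) = 0 gives eigenvalues λ = -1, 2, -4.
For λ=-1: eigenvector (0,1,0).
For λ=2: eigenvector (1,3,-2).
For λ=-4: eigenvector (0,-2,1).
General solution: K_1e^(-t)(0,1,0) + K_2e^(2t)(1,3,-2) + K_3e^(-4t)(0,-2,1).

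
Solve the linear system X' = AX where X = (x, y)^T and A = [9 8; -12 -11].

x(t) = -2c_1e^(-3t) + c_2e^(t), y(t) = 3c_1e^(-3t) - c_2e^(t)

Coefficient matrix A = [[9, 8], [-12, -11]].
Characteristic polynomial det(A - λI) = λ^2 + 2λ - 3 = 0.
Eigenvalues λ = -3, 1.
For λ=-3: (A-λI) row 1 is [12, 8], so an eigenvector is (-2, 3).
For λ=1: (A-λI) row 1 is [8, 8], so an eigenvector is (1, -1).
General solution: c_1e^(-3t)(-2,3) + c_2e^(t)(1,-1).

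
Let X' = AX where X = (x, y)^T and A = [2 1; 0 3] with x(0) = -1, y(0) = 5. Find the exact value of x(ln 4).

224

A = [[2,1],[0,3]]; eigenvalues λ = 2, 3.
Eigenvectors: (1,0) for λ=2, (-1,-1) for λ=3.
From the initial condition, c_1 = -6, c_2 = -5.
x(ln 4) = (-6)(4^2)(1) + (-5)(4^3)(-1) = 224.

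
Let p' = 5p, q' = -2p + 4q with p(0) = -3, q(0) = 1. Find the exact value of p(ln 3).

A = [[5,0],[-2,4]]; eigenvalues λ = 4, 5.
Eigenvectors: (0,1) for λ=4, (1,-2) for λ=5.
From the initial condition, c_1 = -5, c_2 = -3.
p(ln 3) = (-5)(3^4)(0) + (-3)(3^5)(1) = -729.

-729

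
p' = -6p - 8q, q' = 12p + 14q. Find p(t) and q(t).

p(t) = 2K_1e^(6t) - K_2e^(2t), q(t) = -3K_1e^(6t) + K_2e^(2t)

Coefficient matrix A = [[-6, -8], [12, 14]].
Characteristic polynomial det(A - λI) = λ^2 - 8λ + 12 = 0.
Eigenvalues λ = 6, 2.
For λ=6: (A-λI) row 1 is [-12, -8], so an eigenvector is (2, -3).
For λ=2: (A-λI) row 1 is [-8, -8], so an eigenvector is (-1, 1).
General solution: K_1e^(6t)(2,-3) + K_2e^(2t)(-1,1).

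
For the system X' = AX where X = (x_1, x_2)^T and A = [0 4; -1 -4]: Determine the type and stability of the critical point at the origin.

A = [[0,4],[-1,-4]]; det(A-λI) = λ^2 + 4λ + 4.
repeated λ = -2 with a single eigenvector.

stable improper node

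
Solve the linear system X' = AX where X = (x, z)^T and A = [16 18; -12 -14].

Coefficient matrix A = [[16, 18], [-12, -14]].
Characteristic polynomial det(A - λI) = λ^2 - 2λ - 8 = 0.
Eigenvalues λ = 4, -2.
For λ=4: (A-λI) row 1 is [12, 18], so an eigenvector is (3, -2).
For λ=-2: (A-λI) row 1 is [18, 18], so an eigenvector is (1, -1).
General solution: c_1e^(4t)(3,-2) + c_2e^(-2t)(1,-1).

x(t) = 3c_1e^(4t) + c_2e^(-2t), z(t) = -2c_1e^(4t) - c_2e^(-2t)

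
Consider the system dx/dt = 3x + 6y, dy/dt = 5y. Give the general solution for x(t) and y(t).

Coefficient matrix A = [[3, 6], [0, 5]].
Characteristic polynomial det(A - λI) = λ^2 - 8λ + 15 = 0.
Eigenvalues λ = 3, 5.
For λ=3: (A-λI) row 1 is [0, 6], so an eigenvector is (1, 0).
For λ=5: (A-λI) row 1 is [-2, 6], so an eigenvector is (-3, -1).
General solution: C_1e^(3t)(1,0) + C_2e^(5t)(-3,-1).

x(t) = C_1e^(3t) - 3C_2e^(5t), y(t) = -C_2e^(5t)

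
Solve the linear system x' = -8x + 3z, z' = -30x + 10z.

Coefficient matrix A = [[-8, 3], [-30, 10]].
Characteristic polynomial det(A - λI) = λ^2 - 2λ + 10 = 0.
Eigenvalues λ = 1 ± 3i (complex conjugate pair).
For λ=1+3i: an eigenvector is (-1,-3) - i(0,1) = (-1, -3 - i).
A real fundamental pair from Re and Im of e^((1+3i)t)v: X_1 = e^(t)(cos(3t)·(-1,-3) + sin(3t)·(0,1)), X_2 = e^(t)(sin(3t)·(-1,-3) - cos(3t)·(0,1)).
General solution: C_1X_1 + C_2X_2.

x(t) = -C_1e^(t)cos(3t) - C_2e^(t)sin(3t), z(t) = C_1e^(t)sin(3t) - 3C_1e^(t)cos(3t) - 3C_2e^(t)sin(3t) - C_2e^(t)cos(3t)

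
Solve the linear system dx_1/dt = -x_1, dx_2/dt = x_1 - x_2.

Coefficient matrix A = [[-1, 0], [1, -1]].
Characteristic polynomial det(A - λI) = λ^2 + 2λ + 1 = 0.
Single eigenvalue λ = -1 with algebraic multiplicity 2.
Eigenvector v = (0,-1); generalized eigenvector w with (A-λI)w=v is (-1,-2).
General solution: e^(-t)[K_1·v + K_2·(t·v + w)].

x_1(t) = -K_2e^(-t), x_2(t) = -K_1e^(-t) - K_2te^(-t) - 2K_2e^(-t)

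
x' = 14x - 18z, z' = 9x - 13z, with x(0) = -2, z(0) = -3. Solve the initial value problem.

Coefficient matrix A = [[14, -18], [9, -13]].
Characteristic polynomial det(A - λI) = λ^2 - λ - 20 = 0.
Eigenvalues λ = -4, 5.
For λ=-4: (A-λI) row 1 is [18, -18], so an eigenvector is (-1, -1).
For λ=5: (A-λI) row 1 is [9, -18], so an eigenvector is (-2, -1).
General solution: C_1e^(-4t)(-1,-1) + C_2e^(5t)(-2,-1).
Applying x(0)=-2, z(0)=-3 gives C_1=4, C_2=-1.

x(t) = 2e^(5t) - 4e^(-4t), z(t) = e^(5t) - 4e^(-4t)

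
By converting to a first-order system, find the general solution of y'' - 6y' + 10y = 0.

y(t) = K_1e^(3t)cos(t) + K_2e^(3t)sin(t)

Let x_1 = y, x_2 = y'. Then x_1' = x_2 and x_2' = -10x_1 + 6x_2.
A = [[0,1],[-10,6]]; det(A-λI) = λ^2 - 6λ + 10.
Eigenvalues λ = 3 ± i.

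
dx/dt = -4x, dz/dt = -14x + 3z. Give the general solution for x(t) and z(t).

Coefficient matrix A = [[-4, 0], [-14, 3]].
Characteristic polynomial det(A - λI) = λ^2 + λ - 12 = 0.
Eigenvalues λ = -4, 3.
For λ=-4: (A-λI) row 2 is [-14, 7], so an eigenvector is (1, 2).
For λ=3: (A-λI) row 1 is [-7, 0], so an eigenvector is (0, -1).
General solution: c_1e^(-4t)(1,2) + c_2e^(3t)(0,-1).

x(t) = c_1e^(-4t), z(t) = 2c_1e^(-4t) - c_2e^(3t)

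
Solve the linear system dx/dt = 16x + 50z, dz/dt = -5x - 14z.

Coefficient matrix A = [[16, 50], [-5, -14]].
Characteristic polynomial det(A - λI) = λ^2 - 2λ + 26 = 0.
Eigenvalues λ = 1 ± 5i (complex conjugate pair).
For λ=1+5i: an eigenvector is (-1,0) - i(-3,1) = (-1 + 3i, 0 - i).
A real fundamental pair from Re and Im of e^((1+5i)t)v: X_1 = e^(t)(cos(5t)·(-1,0) + sin(5t)·(-3,1)), X_2 = e^(t)(sin(5t)·(-1,0) - cos(5t)·(-3,1)).
General solution: c_1X_1 + c_2X_2.

x(t) = -3c_1e^(t)sin(5t) - c_1e^(t)cos(5t) - c_2e^(t)sin(5t) + 3c_2e^(t)cos(5t), z(t) = c_1e^(t)sin(5t) - c_2e^(t)cos(5t)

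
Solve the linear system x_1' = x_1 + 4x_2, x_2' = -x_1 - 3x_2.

Coefficient matrix A = [[1, 4], [-1, -3]].
Characteristic polynomial det(A - λI) = λ^2 + 2λ + 1 = 0.
Single eigenvalue λ = -1 with algebraic multiplicity 2.
Eigenvector v = (2,-1); generalized eigenvector w with (A-λI)w=v is (1,0).
General solution: e^(-t)[C_1·v + C_2·(t·v + w)].

x_1(t) = 2C_1e^(-t) + 2C_2te^(-t) + C_2e^(-t), x_2(t) = -C_1e^(-t) - C_2te^(-t)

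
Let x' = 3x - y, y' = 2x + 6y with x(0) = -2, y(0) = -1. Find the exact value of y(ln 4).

-4864

A = [[3,-1],[2,6]]; eigenvalues λ = 4, 5.
Eigenvectors: (1,-1) for λ=4, (1,-2) for λ=5.
From the initial condition, c_1 = -5, c_2 = 3.
y(ln 4) = (-5)(4^4)(-1) + (3)(4^5)(-2) = -4864.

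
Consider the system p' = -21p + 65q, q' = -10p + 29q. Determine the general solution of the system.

Coefficient matrix A = [[-21, 65], [-10, 29]].
Characteristic polynomial det(A - λI) = λ^2 - 8λ + 41 = 0.
Eigenvalues λ = 4 ± 5i (complex conjugate pair).
For λ=4+5i: an eigenvector is (3,1) - i(-2,-1) = (3 + 2i, 1 + i).
A real fundamental pair from Re and Im of e^((4+5i)t)v: X_1 = e^(4t)(cos(5t)·(3,1) + sin(5t)·(-2,-1)), X_2 = e^(4t)(sin(5t)·(3,1) - cos(5t)·(-2,-1)).
General solution: K_1X_1 + K_2X_2.

p(t) = -2K_1e^(4t)sin(5t) + 3K_1e^(4t)cos(5t) + 3K_2e^(4t)sin(5t) + 2K_2e^(4t)cos(5t), q(t) = -K_1e^(4t)sin(5t) + K_1e^(4t)cos(5t) + K_2e^(4t)sin(5t) + K_2e^(4t)cos(5t)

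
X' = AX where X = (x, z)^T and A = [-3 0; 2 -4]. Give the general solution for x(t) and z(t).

Coefficient matrix A = [[-3, 0], [2, -4]].
Characteristic polynomial det(A - λI) = λ^2 + 7λ + 12 = 0.
Eigenvalues λ = -3, -4.
For λ=-3: (A-λI) row 2 is [2, -1], so an eigenvector is (-1, -2).
For λ=-4: (A-λI) row 1 is [1, 0], so an eigenvector is (0, 1).
General solution: C_1e^(-3t)(-1,-2) + C_2e^(-4t)(0,1).

x(t) = -C_1e^(-3t), z(t) = -2C_1e^(-3t) + C_2e^(-4t)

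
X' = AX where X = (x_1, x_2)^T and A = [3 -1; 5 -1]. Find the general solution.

x_1(t) = -c_1e^(t)sin(t) + c_2e^(t)cos(t), x_2(t) = -2c_1e^(t)sin(t) + c_1e^(t)cos(t) + c_2e^(t)sin(t) + 2c_2e^(t)cos(t)

Coefficient matrix A = [[3, -1], [5, -1]].
Characteristic polynomial det(A - λI) = λ^2 - 2λ + 2 = 0.
Eigenvalues λ = 1 ± i (complex conjugate pair).
For λ=1+i: an eigenvector is (0,1) - i(-1,-2) = (0 + i, 1 + 2i).
A real fundamental pair from Re and Im of e^((1+i)t)v: X_1 = e^(t)(cos(t)·(0,1) + sin(t)·(-1,-2)), X_2 = e^(t)(sin(t)·(0,1) - cos(t)·(-1,-2)).
General solution: c_1X_1 + c_2X_2.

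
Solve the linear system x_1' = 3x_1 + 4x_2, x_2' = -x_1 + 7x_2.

x_1(t) = -2c_1e^(5t) - 2c_2te^(5t) + c_2e^(5t), x_2(t) = -c_1e^(5t) - c_2te^(5t)

Coefficient matrix A = [[3, 4], [-1, 7]].
Characteristic polynomial det(A - λI) = λ^2 - 10λ + 25 = 0.
Single eigenvalue λ = 5 with algebraic multiplicity 2.
Eigenvector v = (-2,-1); generalized eigenvector w with (A-λI)w=v is (1,0).
General solution: e^(5t)[c_1·v + c_2·(t·v + w)].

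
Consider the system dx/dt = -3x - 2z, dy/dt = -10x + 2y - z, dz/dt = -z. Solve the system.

x(t) = C_1e^(-3t) - C_3e^(-t), y(t) = 2C_1e^(-3t) + C_2e^(2t) - 3C_3e^(-t), z(t) = C_3e^(-t)

Coefficient matrix A = [[-3, 0, -2], [-10, 2, -1], [0, 0, -1]].
det(A - λI) = 0 gives eigenvalues λ = -3, 2, -1.
For λ=-3: eigenvector (1,2,0).
For λ=2: eigenvector (0,1,0).
For λ=-1: eigenvector (-1,-3,1).
General solution: C_1e^(-3t)(1,2,0) + C_2e^(2t)(0,1,0) + C_3e^(-t)(-1,-3,1).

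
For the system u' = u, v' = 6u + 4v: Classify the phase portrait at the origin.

unstable node

A = [[1,0],[6,4]]; det(A-λI) = λ^2 - 5λ + 4.
λ = 4, 1: both positive.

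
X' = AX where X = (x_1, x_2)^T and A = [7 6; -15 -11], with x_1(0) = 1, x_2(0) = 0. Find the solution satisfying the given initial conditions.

Coefficient matrix A = [[7, 6], [-15, -11]].
Characteristic polynomial det(A - λI) = λ^2 + 4λ + 13 = 0.
Eigenvalues λ = -2 ± 3i (complex conjugate pair).
For λ=-2+3i: an eigenvector is (-1,1) - i(-1,2) = (-1 + i, 1 - 2i).
A real fundamental pair from Re and Im of e^((-2+3i)t)v: X_1 = e^(-2t)(cos(3t)·(-1,1) + sin(3t)·(-1,2)), X_2 = e^(-2t)(sin(3t)·(-1,1) - cos(3t)·(-1,2)).
General solution: c_1X_1 + c_2X_2.
Applying x_1(0)=1, x_2(0)=0 gives c_1=-2, c_2=-1.

x_1(t) = 3e^(-2t)sin(3t) + e^(-2t)cos(3t), x_2(t) = -5e^(-2t)sin(3t)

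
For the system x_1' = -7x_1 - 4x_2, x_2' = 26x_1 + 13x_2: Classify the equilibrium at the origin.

A = [[-7,-4],[26,13]]; det(A-λI) = λ^2 - 6λ + 13.
λ = 3 ± 2i: positive real part.

unstable spiral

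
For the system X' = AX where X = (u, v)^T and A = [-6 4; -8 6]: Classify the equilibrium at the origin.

saddle

A = [[-6,4],[-8,6]]; det(A-λI) = λ^2 - 4.
λ = 2, -2: opposite signs.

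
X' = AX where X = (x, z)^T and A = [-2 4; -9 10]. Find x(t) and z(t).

x(t) = -2K_1e^(4t) - 2K_2te^(4t) + K_2e^(4t), z(t) = -3K_1e^(4t) - 3K_2te^(4t) + K_2e^(4t)

Coefficient matrix A = [[-2, 4], [-9, 10]].
Characteristic polynomial det(A - λI) = λ^2 - 8λ + 16 = 0.
Single eigenvalue λ = 4 with algebraic multiplicity 2.
Eigenvector v = (-2,-3); generalized eigenvector w with (A-λI)w=v is (1,1).
General solution: e^(4t)[K_1·v + K_2·(t·v + w)].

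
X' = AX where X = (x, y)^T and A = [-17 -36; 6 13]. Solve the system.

x(t) = 2c_1e^(t) - 3c_2e^(-5t), y(t) = -c_1e^(t) + c_2e^(-5t)

Coefficient matrix A = [[-17, -36], [6, 13]].
Characteristic polynomial det(A - λI) = λ^2 + 4λ - 5 = 0.
Eigenvalues λ = 1, -5.
For λ=1: (A-λI) row 1 is [-18, -36], so an eigenvector is (2, -1).
For λ=-5: (A-λI) row 1 is [-12, -36], so an eigenvector is (-3, 1).
General solution: c_1e^(t)(2,-1) + c_2e^(-5t)(-3,1).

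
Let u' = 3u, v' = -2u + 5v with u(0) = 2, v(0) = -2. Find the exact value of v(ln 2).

A = [[3,0],[-2,5]]; eigenvalues λ = 3, 5.
Eigenvectors: (1,1) for λ=3, (0,-1) for λ=5.
From the initial condition, c_1 = 2, c_2 = 4.
v(ln 2) = (2)(2^3)(1) + (4)(2^5)(-1) = -112.

-112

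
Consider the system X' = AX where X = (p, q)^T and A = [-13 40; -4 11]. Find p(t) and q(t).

Coefficient matrix A = [[-13, 40], [-4, 11]].
Characteristic polynomial det(A - λI) = λ^2 + 2λ + 17 = 0.
Eigenvalues λ = -1 ± 4i (complex conjugate pair).
For λ=-1+4i: an eigenvector is (1,0) - i(-3,-1) = (1 + 3i, 0 + i).
A real fundamental pair from Re and Im of e^((-1+4i)t)v: X_1 = e^(-t)(cos(4t)·(1,0) + sin(4t)·(-3,-1)), X_2 = e^(-t)(sin(4t)·(1,0) - cos(4t)·(-3,-1)).
General solution: K_1X_1 + K_2X_2.

p(t) = -3K_1e^(-t)sin(4t) + K_1e^(-t)cos(4t) + K_2e^(-t)sin(4t) + 3K_2e^(-t)cos(4t), q(t) = -K_1e^(-t)sin(4t) + K_2e^(-t)cos(4t)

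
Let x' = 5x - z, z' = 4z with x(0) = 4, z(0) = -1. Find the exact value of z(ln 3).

A = [[5,-1],[0,4]]; eigenvalues λ = 5, 4.
Eigenvectors: (-1,0) for λ=5, (1,1) for λ=4.
From the initial condition, c_1 = -5, c_2 = -1.
z(ln 3) = (-5)(3^5)(0) + (-1)(3^4)(1) = -81.

-81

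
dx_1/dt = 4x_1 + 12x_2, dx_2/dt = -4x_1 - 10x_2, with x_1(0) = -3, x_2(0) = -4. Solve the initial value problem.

x_1(t) = -36e^(-2t) + 33e^(-4t), x_2(t) = 18e^(-2t) - 22e^(-4t)

Coefficient matrix A = [[4, 12], [-4, -10]].
Characteristic polynomial det(A - λI) = λ^2 + 6λ + 8 = 0.
Eigenvalues λ = -2, -4.
For λ=-2: (A-λI) row 1 is [6, 12], so an eigenvector is (2, -1).
For λ=-4: (A-λI) row 1 is [8, 12], so an eigenvector is (-3, 2).
General solution: C_1e^(-2t)(2,-1) + C_2e^(-4t)(-3,2).
Applying x_1(0)=-3, x_2(0)=-4 gives C_1=-18, C_2=-11.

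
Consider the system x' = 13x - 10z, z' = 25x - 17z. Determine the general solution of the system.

x(t) = c_1e^(-2t)sin(5t) - c_1e^(-2t)cos(5t) - c_2e^(-2t)sin(5t) - c_2e^(-2t)cos(5t), z(t) = c_1e^(-2t)sin(5t) - 2c_1e^(-2t)cos(5t) - 2c_2e^(-2t)sin(5t) - c_2e^(-2t)cos(5t)

Coefficient matrix A = [[13, -10], [25, -17]].
Characteristic polynomial det(A - λI) = λ^2 + 4λ + 29 = 0.
Eigenvalues λ = -2 ± 5i (complex conjugate pair).
For λ=-2+5i: an eigenvector is (-1,-2) - i(1,1) = (-1 - i, -2 - i).
A real fundamental pair from Re and Im of e^((-2+5i)t)v: X_1 = e^(-2t)(cos(5t)·(-1,-2) + sin(5t)·(1,1)), X_2 = e^(-2t)(sin(5t)·(-1,-2) - cos(5t)·(1,1)).
General solution: c_1X_1 + c_2X_2.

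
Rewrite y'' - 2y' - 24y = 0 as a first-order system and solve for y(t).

Let x_1 = y, x_2 = y'. Then x_1' = x_2 and x_2' = 24x_1 + 2x_2.
A = [[0,1],[24,2]]; det(A-λI) = λ^2 - 2λ - 24.
Eigenvalues λ = 6, -4 with eigenvectors (1,6), (1,-4).

y(t) = K_1e^(6t) + K_2e^(-4t)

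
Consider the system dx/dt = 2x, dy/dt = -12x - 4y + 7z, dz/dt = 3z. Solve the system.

Coefficient matrix A = [[2, 0, 0], [-12, -4, 7], [0, 0, 3]].
det(A - λI) = 0 gives eigenvalues λ = 2, 3, -4.
For λ=2: eigenvector (1,-2,0).
For λ=3: eigenvector (0,1,1).
For λ=-4: eigenvector (0,1,0).
General solution: C_1e^(2t)(1,-2,0) + C_2e^(3t)(0,1,1) + C_3e^(-4t)(0,1,0).

x(t) = C_1e^(2t), y(t) = -2C_1e^(2t) + C_2e^(3t) + C_3e^(-4t), z(t) = C_2e^(3t)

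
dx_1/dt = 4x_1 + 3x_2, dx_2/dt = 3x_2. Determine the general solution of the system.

Coefficient matrix A = [[4, 3], [0, 3]].
Characteristic polynomial det(A - λI) = λ^2 - 7λ + 12 = 0.
Eigenvalues λ = 3, 4.
For λ=3: (A-λI) row 1 is [1, 3], so an eigenvector is (-3, 1).
For λ=4: (A-λI) row 1 is [0, 3], so an eigenvector is (1, 0).
General solution: c_1e^(3t)(-3,1) + c_2e^(4t)(1,0).

x_1(t) = -3c_1e^(3t) + c_2e^(4t), x_2(t) = c_1e^(3t)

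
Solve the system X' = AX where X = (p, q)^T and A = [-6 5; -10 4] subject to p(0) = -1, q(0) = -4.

Coefficient matrix A = [[-6, 5], [-10, 4]].
Characteristic polynomial det(A - λI) = λ^2 + 2λ + 26 = 0.
Eigenvalues λ = -1 ± 5i (complex conjugate pair).
For λ=-1+5i: an eigenvector is (-1,-1) - i(0,1) = (-1, -1 - i).
A real fundamental pair from Re and Im of e^((-1+5i)t)v: X_1 = e^(-t)(cos(5t)·(-1,-1) + sin(5t)·(0,1)), X_2 = e^(-t)(sin(5t)·(-1,-1) - cos(5t)·(0,1)).
General solution: K_1X_1 + K_2X_2.
Applying p(0)=-1, q(0)=-4 gives K_1=1, K_2=3.

p(t) = -3e^(-t)sin(5t) - e^(-t)cos(5t), q(t) = -2e^(-t)sin(5t) - 4e^(-t)cos(5t)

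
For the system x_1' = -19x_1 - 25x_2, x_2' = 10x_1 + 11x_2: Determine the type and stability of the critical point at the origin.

stable spiral

A = [[-19,-25],[10,11]]; det(A-λI) = λ^2 + 8λ + 41.
λ = -4 ± 5i: negative real part.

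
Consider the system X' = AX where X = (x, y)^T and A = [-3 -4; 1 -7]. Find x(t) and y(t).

Coefficient matrix A = [[-3, -4], [1, -7]].
Characteristic polynomial det(A - λI) = λ^2 + 10λ + 25 = 0.
Single eigenvalue λ = -5 with algebraic multiplicity 2.
Eigenvector v = (2,1); generalized eigenvector w with (A-λI)w=v is (-1,-1).
General solution: e^(-5t)[C_1·v + C_2·(t·v + w)].

x(t) = 2C_1e^(-5t) + 2C_2te^(-5t) - C_2e^(-5t), y(t) = C_1e^(-5t) + C_2te^(-5t) - C_2e^(-5t)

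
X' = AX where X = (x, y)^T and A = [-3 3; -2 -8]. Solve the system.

x(t) = -C_1e^(-6t) + 3C_2e^(-5t), y(t) = C_1e^(-6t) - 2C_2e^(-5t)

Coefficient matrix A = [[-3, 3], [-2, -8]].
Characteristic polynomial det(A - λI) = λ^2 + 11λ + 30 = 0.
Eigenvalues λ = -6, -5.
For λ=-6: (A-λI) row 1 is [3, 3], so an eigenvector is (-1, 1).
For λ=-5: (A-λI) row 1 is [2, 3], so an eigenvector is (3, -2).
General solution: C_1e^(-6t)(-1,1) + C_2e^(-5t)(3,-2).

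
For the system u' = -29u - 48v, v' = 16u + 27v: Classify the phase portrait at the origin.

A = [[-29,-48],[16,27]]; det(A-λI) = λ^2 + 2λ - 15.
λ = 3, -5: opposite signs.

saddle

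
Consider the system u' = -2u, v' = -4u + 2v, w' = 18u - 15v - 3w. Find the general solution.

Coefficient matrix A = [[-2, 0, 0], [-4, 2, 0], [18, -15, -3]].
det(A - λI) = 0 gives eigenvalues λ = -3, 2, -2.
For λ=-3: eigenvector (0,0,1).
For λ=2: eigenvector (0,1,-3).
For λ=-2: eigenvector (1,1,3).
General solution: C_1e^(-3t)(0,0,1) + C_2e^(2t)(0,1,-3) + C_3e^(-2t)(1,1,3).

u(t) = C_3e^(-2t), v(t) = C_2e^(2t) + C_3e^(-2t), w(t) = C_1e^(-3t) - 3C_2e^(2t) + 3C_3e^(-2t)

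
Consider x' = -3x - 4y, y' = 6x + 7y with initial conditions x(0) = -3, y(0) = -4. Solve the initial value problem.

Coefficient matrix A = [[-3, -4], [6, 7]].
Characteristic polynomial det(A - λI) = λ^2 - 4λ + 3 = 0.
Eigenvalues λ = 3, 1.
For λ=3: (A-λI) row 1 is [-6, -4], so an eigenvector is (-2, 3).
For λ=1: (A-λI) row 1 is [-4, -4], so an eigenvector is (-1, 1).
General solution: c_1e^(3t)(-2,3) + c_2e^(t)(-1,1).
Applying x(0)=-3, y(0)=-4 gives c_1=-7, c_2=17.

x(t) = 14e^(3t) - 17e^(t), y(t) = -21e^(3t) + 17e^(t)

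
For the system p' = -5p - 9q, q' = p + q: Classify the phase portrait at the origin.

A = [[-5,-9],[1,1]]; det(A-λI) = λ^2 + 4λ + 4.
repeated λ = -2 with a single eigenvector.

stable improper node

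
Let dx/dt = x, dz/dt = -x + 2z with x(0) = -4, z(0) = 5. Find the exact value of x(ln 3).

A = [[1,0],[-1,2]]; eigenvalues λ = 1, 2.
Eigenvectors: (1,1) for λ=1, (0,-1) for λ=2.
From the initial condition, c_1 = -4, c_2 = -9.
x(ln 3) = (-4)(3^1)(1) + (-9)(3^2)(0) = -12.

-12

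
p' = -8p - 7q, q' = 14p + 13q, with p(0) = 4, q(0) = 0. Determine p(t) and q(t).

p(t) = -4e^(6t) + 8e^(-t), q(t) = 8e^(6t) - 8e^(-t)

Coefficient matrix A = [[-8, -7], [14, 13]].
Characteristic polynomial det(A - λI) = λ^2 - 5λ - 6 = 0.
Eigenvalues λ = -1, 6.
For λ=-1: (A-λI) row 1 is [-7, -7], so an eigenvector is (-1, 1).
For λ=6: (A-λI) row 1 is [-14, -7], so an eigenvector is (1, -2).
General solution: K_1e^(-t)(-1,1) + K_2e^(6t)(1,-2).
Applying p(0)=4, q(0)=0 gives K_1=-8, K_2=-4.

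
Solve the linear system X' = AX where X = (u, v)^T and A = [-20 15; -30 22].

Coefficient matrix A = [[-20, 15], [-30, 22]].
Characteristic polynomial det(A - λI) = λ^2 - 2λ + 10 = 0.
Eigenvalues λ = 1 ± 3i (complex conjugate pair).
For λ=1+3i: an eigenvector is (2,3) - i(1,1) = (2 - i, 3 - i).
A real fundamental pair from Re and Im of e^((1+3i)t)v: X_1 = e^(t)(cos(3t)·(2,3) + sin(3t)·(1,1)), X_2 = e^(t)(sin(3t)·(2,3) - cos(3t)·(1,1)).
General solution: C_1X_1 + C_2X_2.

u(t) = C_1e^(t)sin(3t) + 2C_1e^(t)cos(3t) + 2C_2e^(t)sin(3t) - C_2e^(t)cos(3t), v(t) = C_1e^(t)sin(3t) + 3C_1e^(t)cos(3t) + 3C_2e^(t)sin(3t) - C_2e^(t)cos(3t)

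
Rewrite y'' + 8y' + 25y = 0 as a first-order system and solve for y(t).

y(t) = C_1e^(-4t)cos(3t) + C_2e^(-4t)sin(3t)

Let x_1 = y, x_2 = y'. Then x_1' = x_2 and x_2' = -25x_1 - 8x_2.
A = [[0,1],[-25,-8]]; det(A-λI) = λ^2 + 8λ + 25.
Eigenvalues λ = -4 ± 3i.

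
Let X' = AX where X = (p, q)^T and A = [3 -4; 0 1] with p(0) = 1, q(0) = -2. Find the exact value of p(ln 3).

123

A = [[3,-4],[0,1]]; eigenvalues λ = 3, 1.
Eigenvectors: (1,0) for λ=3, (-2,-1) for λ=1.
From the initial condition, c_1 = 5, c_2 = 2.
p(ln 3) = (5)(3^3)(1) + (2)(3^1)(-2) = 123.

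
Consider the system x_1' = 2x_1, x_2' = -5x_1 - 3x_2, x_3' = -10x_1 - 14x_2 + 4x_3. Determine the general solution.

Coefficient matrix A = [[2, 0, 0], [-5, -3, 0], [-10, -14, 4]].
det(A - λI) = 0 gives eigenvalues λ = 2, -3, 4.
For λ=2: eigenvector (1,-1,-2).
For λ=-3: eigenvector (0,1,2).
For λ=4: eigenvector (0,0,1).
General solution: c_1e^(2t)(1,-1,-2) + c_2e^(-3t)(0,1,2) + c_3e^(4t)(0,0,1).

x_1(t) = c_1e^(2t), x_2(t) = -c_1e^(2t) + c_2e^(-3t), x_3(t) = -2c_1e^(2t) + 2c_2e^(-3t) + c_3e^(4t)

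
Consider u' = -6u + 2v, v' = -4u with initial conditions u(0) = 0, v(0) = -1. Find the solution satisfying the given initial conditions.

Coefficient matrix A = [[-6, 2], [-4, 0]].
Characteristic polynomial det(A - λI) = λ^2 + 6λ + 8 = 0.
Eigenvalues λ = -2, -4.
For λ=-2: (A-λI) row 1 is [-4, 2], so an eigenvector is (1, 2).
For λ=-4: (A-λI) row 1 is [-2, 2], so an eigenvector is (1, 1).
General solution: K_1e^(-2t)(1,2) + K_2e^(-4t)(1,1).
Applying u(0)=0, v(0)=-1 gives K_1=-1, K_2=1.

u(t) = -e^(-2t) + e^(-4t), v(t) = -2e^(-2t) + e^(-4t)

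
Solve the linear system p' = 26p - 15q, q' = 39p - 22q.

p(t) = -K_1e^(2t)sin(3t) - 2K_1e^(2t)cos(3t) - 2K_2e^(2t)sin(3t) + K_2e^(2t)cos(3t), q(t) = -2K_1e^(2t)sin(3t) - 3K_1e^(2t)cos(3t) - 3K_2e^(2t)sin(3t) + 2K_2e^(2t)cos(3t)

Coefficient matrix A = [[26, -15], [39, -22]].
Characteristic polynomial det(A - λI) = λ^2 - 4λ + 13 = 0.
Eigenvalues λ = 2 ± 3i (complex conjugate pair).
For λ=2+3i: an eigenvector is (-2,-3) - i(-1,-2) = (-2 + i, -3 + 2i).
A real fundamental pair from Re and Im of e^((2+3i)t)v: X_1 = e^(2t)(cos(3t)·(-2,-3) + sin(3t)·(-1,-2)), X_2 = e^(2t)(sin(3t)·(-2,-3) - cos(3t)·(-1,-2)).
General solution: K_1X_1 + K_2X_2.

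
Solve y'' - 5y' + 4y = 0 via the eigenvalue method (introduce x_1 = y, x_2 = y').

Let x_1 = y, x_2 = y'. Then x_1' = x_2 and x_2' = -4x_1 + 5x_2.
A = [[0,1],[-4,5]]; det(A-λI) = λ^2 - 5λ + 4.
Eigenvalues λ = 4, 1 with eigenvectors (1,4), (1,1).

y(t) = C_1e^(4t) + C_2e^(t)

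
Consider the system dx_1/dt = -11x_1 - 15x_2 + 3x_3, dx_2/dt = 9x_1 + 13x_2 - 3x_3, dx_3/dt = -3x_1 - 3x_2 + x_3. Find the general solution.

x_1(t) = 2c_1e^(-2t) - c_2e^(4t) - c_3e^(t), x_2(t) = -c_1e^(-2t) + c_2e^(4t) + c_3e^(t), x_3(t) = c_1e^(-2t) + c_3e^(t)

Coefficient matrix A = [[-11, -15, 3], [9, 13, -3], [-3, -3, 1]].
det(A - λI) = 0 gives eigenvalues λ = -2, 4, 1.
For λ=-2: eigenvector (2,-1,1).
For λ=4: eigenvector (-1,1,0).
For λ=1: eigenvector (-1,1,1).
General solution: c_1e^(-2t)(2,-1,1) + c_2e^(4t)(-1,1,0) + c_3e^(t)(-1,1,1).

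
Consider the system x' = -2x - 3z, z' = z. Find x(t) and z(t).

Coefficient matrix A = [[-2, -3], [0, 1]].
Characteristic polynomial det(A - λI) = λ^2 + λ - 2 = 0.
Eigenvalues λ = -2, 1.
For λ=-2: (A-λI) row 1 is [0, -3], so an eigenvector is (1, 0).
For λ=1: (A-λI) row 1 is [-3, -3], so an eigenvector is (1, -1).
General solution: C_1e^(-2t)(1,0) + C_2e^(t)(1,-1).

x(t) = C_1e^(-2t) + C_2e^(t), z(t) = -C_2e^(t)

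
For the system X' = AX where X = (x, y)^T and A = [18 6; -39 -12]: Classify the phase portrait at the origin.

unstable spiral

A = [[18,6],[-39,-12]]; det(A-λI) = λ^2 - 6λ + 18.
λ = 3 ± 3i: positive real part.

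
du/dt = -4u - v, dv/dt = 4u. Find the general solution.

u(t) = C_1e^(-2t) + C_2te^(-2t) - C_2e^(-2t), v(t) = -2C_1e^(-2t) - 2C_2te^(-2t) + C_2e^(-2t)

Coefficient matrix A = [[-4, -1], [4, 0]].
Characteristic polynomial det(A - λI) = λ^2 + 4λ + 4 = 0.
Single eigenvalue λ = -2 with algebraic multiplicity 2.
Eigenvector v = (1,-2); generalized eigenvector w with (A-λI)w=v is (-1,1).
General solution: e^(-2t)[C_1·v + C_2·(t·v + w)].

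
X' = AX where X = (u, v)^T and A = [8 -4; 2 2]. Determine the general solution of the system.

Coefficient matrix A = [[8, -4], [2, 2]].
Characteristic polynomial det(A - λI) = λ^2 - 10λ + 24 = 0.
Eigenvalues λ = 6, 4.
For λ=6: (A-λI) row 1 is [2, -4], so an eigenvector is (-2, -1).
For λ=4: (A-λI) row 1 is [4, -4], so an eigenvector is (-1, -1).
General solution: c_1e^(6t)(-2,-1) + c_2e^(4t)(-1,-1).

u(t) = -2c_1e^(6t) - c_2e^(4t), v(t) = -c_1e^(6t) - c_2e^(4t)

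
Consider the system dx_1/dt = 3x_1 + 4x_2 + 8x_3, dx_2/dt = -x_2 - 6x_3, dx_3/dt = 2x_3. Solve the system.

Coefficient matrix A = [[3, 4, 8], [0, -1, -6], [0, 0, 2]].
det(A - λI) = 0 gives eigenvalues λ = 3, -1, 2.
For λ=3: eigenvector (1,0,0).
For λ=-1: eigenvector (1,-1,0).
For λ=2: eigenvector (0,-2,1).
General solution: c_1e^(3t)(1,0,0) + c_2e^(-t)(1,-1,0) + c_3e^(2t)(0,-2,1).

x_1(t) = c_1e^(3t) + c_2e^(-t), x_2(t) = -c_2e^(-t) - 2c_3e^(2t), x_3(t) = c_3e^(2t)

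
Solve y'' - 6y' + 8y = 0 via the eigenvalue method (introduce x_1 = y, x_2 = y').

y(t) = K_1e^(4t) + K_2e^(2t)

Let x_1 = y, x_2 = y'. Then x_1' = x_2 and x_2' = -8x_1 + 6x_2.
A = [[0,1],[-8,6]]; det(A-λI) = λ^2 - 6λ + 8.
Eigenvalues λ = 4, 2 with eigenvectors (1,4), (1,2).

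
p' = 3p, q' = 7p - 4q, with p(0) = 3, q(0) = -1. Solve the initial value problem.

Coefficient matrix A = [[3, 0], [7, -4]].
Characteristic polynomial det(A - λI) = λ^2 + λ - 12 = 0.
Eigenvalues λ = 3, -4.
For λ=3: (A-λI) row 2 is [7, -7], so an eigenvector is (1, 1).
For λ=-4: (A-λI) row 1 is [7, 0], so an eigenvector is (0, -1).
General solution: K_1e^(3t)(1,1) + K_2e^(-4t)(0,-1).
Applying p(0)=3, q(0)=-1 gives K_1=3, K_2=4.

p(t) = 3e^(3t), q(t) = 3e^(3t) - 4e^(-4t)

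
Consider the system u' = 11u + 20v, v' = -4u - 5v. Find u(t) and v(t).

u(t) = 2K_1e^(3t)sin(4t) + K_1e^(3t)cos(4t) + K_2e^(3t)sin(4t) - 2K_2e^(3t)cos(4t), v(t) = -K_1e^(3t)sin(4t) + K_2e^(3t)cos(4t)

Coefficient matrix A = [[11, 20], [-4, -5]].
Characteristic polynomial det(A - λI) = λ^2 - 6λ + 25 = 0.
Eigenvalues λ = 3 ± 4i (complex conjugate pair).
For λ=3+4i: an eigenvector is (1,0) - i(2,-1) = (1 - 2i, 0 + i).
A real fundamental pair from Re and Im of e^((3+4i)t)v: X_1 = e^(3t)(cos(4t)·(1,0) + sin(4t)·(2,-1)), X_2 = e^(3t)(sin(4t)·(1,0) - cos(4t)·(2,-1)).
General solution: K_1X_1 + K_2X_2.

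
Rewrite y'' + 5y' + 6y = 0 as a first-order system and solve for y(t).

y(t) = K_1e^(-3t) + K_2e^(-2t)

Let x_1 = y, x_2 = y'. Then x_1' = x_2 and x_2' = -6x_1 - 5x_2.
A = [[0,1],[-6,-5]]; det(A-λI) = λ^2 + 5λ + 6.
Eigenvalues λ = -3, -2 with eigenvectors (1,-3), (1,-2).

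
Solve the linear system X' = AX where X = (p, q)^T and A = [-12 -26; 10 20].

p(t) = -2K_1e^(4t)sin(2t) - 3K_1e^(4t)cos(2t) - 3K_2e^(4t)sin(2t) + 2K_2e^(4t)cos(2t), q(t) = K_1e^(4t)sin(2t) + 2K_1e^(4t)cos(2t) + 2K_2e^(4t)sin(2t) - K_2e^(4t)cos(2t)

Coefficient matrix A = [[-12, -26], [10, 20]].
Characteristic polynomial det(A - λI) = λ^2 - 8λ + 20 = 0.
Eigenvalues λ = 4 ± 2i (complex conjugate pair).
For λ=4+2i: an eigenvector is (-3,2) - i(-2,1) = (-3 + 2i, 2 - i).
A real fundamental pair from Re and Im of e^((4+2i)t)v: X_1 = e^(4t)(cos(2t)·(-3,2) + sin(2t)·(-2,1)), X_2 = e^(4t)(sin(2t)·(-3,2) - cos(2t)·(-2,1)).
General solution: K_1X_1 + K_2X_2.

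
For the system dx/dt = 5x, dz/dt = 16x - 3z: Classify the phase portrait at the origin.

A = [[5,0],[16,-3]]; det(A-λI) = λ^2 - 2λ - 15.
λ = 5, -3: opposite signs.

saddle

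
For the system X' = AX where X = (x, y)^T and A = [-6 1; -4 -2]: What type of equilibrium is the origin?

stable improper node

A = [[-6,1],[-4,-2]]; det(A-λI) = λ^2 + 8λ + 16.
repeated λ = -4 with a single eigenvector.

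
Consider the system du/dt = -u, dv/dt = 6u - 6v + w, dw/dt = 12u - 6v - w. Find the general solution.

Coefficient matrix A = [[-1, 0, 0], [6, -6, 1], [12, -6, -1]].
det(A - λI) = 0 gives eigenvalues λ = -1, -4, -3.
For λ=-1: eigenvector (1,2,4).
For λ=-4: eigenvector (0,1,2).
For λ=-3: eigenvector (0,1,3).
General solution: K_1e^(-t)(1,2,4) + K_2e^(-4t)(0,1,2) + K_3e^(-3t)(0,1,3).

u(t) = K_1e^(-t), v(t) = 2K_1e^(-t) + K_2e^(-4t) + K_3e^(-3t), w(t) = 4K_1e^(-t) + 2K_2e^(-4t) + 3K_3e^(-3t)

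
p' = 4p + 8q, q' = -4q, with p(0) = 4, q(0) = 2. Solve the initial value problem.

Coefficient matrix A = [[4, 8], [0, -4]].
Characteristic polynomial det(A - λI) = λ^2 - 16 = 0.
Eigenvalues λ = 4, -4.
For λ=4: (A-λI) row 1 is [0, 8], so an eigenvector is (-1, 0).
For λ=-4: (A-λI) row 1 is [8, 8], so an eigenvector is (1, -1).
General solution: c_1e^(4t)(-1,0) + c_2e^(-4t)(1,-1).
Applying p(0)=4, q(0)=2 gives c_1=-6, c_2=-2.

p(t) = 6e^(4t) - 2e^(-4t), q(t) = 2e^(-4t)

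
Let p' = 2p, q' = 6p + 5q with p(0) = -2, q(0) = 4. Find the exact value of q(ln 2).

A = [[2,0],[6,5]]; eigenvalues λ = 2, 5.
Eigenvectors: (1,-2) for λ=2, (0,-1) for λ=5.
From the initial condition, c_1 = -2, c_2 = 0.
q(ln 2) = (-2)(2^2)(-2) + (0)(2^5)(-1) = 16.

16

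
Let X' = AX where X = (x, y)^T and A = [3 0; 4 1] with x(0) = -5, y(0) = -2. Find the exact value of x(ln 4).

A = [[3,0],[4,1]]; eigenvalues λ = 3, 1.
Eigenvectors: (-1,-2) for λ=3, (0,1) for λ=1.
From the initial condition, c_1 = 5, c_2 = 8.
x(ln 4) = (5)(4^3)(-1) + (8)(4^1)(0) = -320.

-320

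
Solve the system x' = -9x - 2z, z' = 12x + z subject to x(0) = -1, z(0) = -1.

Coefficient matrix A = [[-9, -2], [12, 1]].
Characteristic polynomial det(A - λI) = λ^2 + 8λ + 15 = 0.
Eigenvalues λ = -5, -3.
For λ=-5: (A-λI) row 1 is [-4, -2], so an eigenvector is (1, -2).
For λ=-3: (A-λI) row 1 is [-6, -2], so an eigenvector is (1, -3).
General solution: K_1e^(-5t)(1,-2) + K_2e^(-3t)(1,-3).
Applying x(0)=-1, z(0)=-1 gives K_1=-4, K_2=3.

x(t) = 3e^(-3t) - 4e^(-5t), z(t) = -9e^(-3t) + 8e^(-5t)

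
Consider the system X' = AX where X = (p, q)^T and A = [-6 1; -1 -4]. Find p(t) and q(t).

p(t) = -c_1e^(-5t) - c_2te^(-5t) + 3c_2e^(-5t), q(t) = -c_1e^(-5t) - c_2te^(-5t) + 2c_2e^(-5t)

Coefficient matrix A = [[-6, 1], [-1, -4]].
Characteristic polynomial det(A - λI) = λ^2 + 10λ + 25 = 0.
Single eigenvalue λ = -5 with algebraic multiplicity 2.
Eigenvector v = (-1,-1); generalized eigenvector w with (A-λI)w=v is (3,2).
General solution: e^(-5t)[c_1·v + c_2·(t·v + w)].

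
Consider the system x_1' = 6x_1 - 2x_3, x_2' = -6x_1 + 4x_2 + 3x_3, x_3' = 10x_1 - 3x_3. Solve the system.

x_1(t) = C_1e^(2t) - 2C_3e^(t), x_2(t) = C_2e^(4t) + C_3e^(t), x_3(t) = 2C_1e^(2t) - 5C_3e^(t)

Coefficient matrix A = [[6, 0, -2], [-6, 4, 3], [10, 0, -3]].
det(A - λI) = 0 gives eigenvalues λ = 2, 4, 1.
For λ=2: eigenvector (1,0,2).
For λ=4: eigenvector (0,1,0).
For λ=1: eigenvector (-2,1,-5).
General solution: C_1e^(2t)(1,0,2) + C_2e^(4t)(0,1,0) + C_3e^(t)(-2,1,-5).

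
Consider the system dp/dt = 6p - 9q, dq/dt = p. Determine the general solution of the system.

Coefficient matrix A = [[6, -9], [1, 0]].
Characteristic polynomial det(A - λI) = λ^2 - 6λ + 9 = 0.
Single eigenvalue λ = 3 with algebraic multiplicity 2.
Eigenvector v = (3,1); generalized eigenvector w with (A-λI)w=v is (1,0).
General solution: e^(3t)[c_1·v + c_2·(t·v + w)].

p(t) = 3c_1e^(3t) + 3c_2te^(3t) + c_2e^(3t), q(t) = c_1e^(3t) + c_2te^(3t)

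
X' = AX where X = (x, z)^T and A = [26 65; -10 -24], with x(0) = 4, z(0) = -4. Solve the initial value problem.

x(t) = -32e^(t)sin(5t) + 4e^(t)cos(5t), z(t) = 12e^(t)sin(5t) - 4e^(t)cos(5t)

Coefficient matrix A = [[26, 65], [-10, -24]].
Characteristic polynomial det(A - λI) = λ^2 - 2λ + 26 = 0.
Eigenvalues λ = 1 ± 5i (complex conjugate pair).
For λ=1+5i: an eigenvector is (-2,1) - i(3,-1) = (-2 - 3i, 1 + i).
A real fundamental pair from Re and Im of e^((1+5i)t)v: X_1 = e^(t)(cos(5t)·(-2,1) + sin(5t)·(3,-1)), X_2 = e^(t)(sin(5t)·(-2,1) - cos(5t)·(3,-1)).
General solution: C_1X_1 + C_2X_2.
Applying x(0)=4, z(0)=-4 gives C_1=-8, C_2=4.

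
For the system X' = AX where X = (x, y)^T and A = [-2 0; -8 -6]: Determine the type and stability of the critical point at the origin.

A = [[-2,0],[-8,-6]]; det(A-λI) = λ^2 + 8λ + 12.
λ = -6, -2: both negative.

stable node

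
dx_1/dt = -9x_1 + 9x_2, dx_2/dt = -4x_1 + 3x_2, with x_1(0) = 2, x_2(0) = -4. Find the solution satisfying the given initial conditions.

x_1(t) = -48te^(-3t) + 2e^(-3t), x_2(t) = -32te^(-3t) - 4e^(-3t)

Coefficient matrix A = [[-9, 9], [-4, 3]].
Characteristic polynomial det(A - λI) = λ^2 + 6λ + 9 = 0.
Single eigenvalue λ = -3 with algebraic multiplicity 2.
Eigenvector v = (3,2); generalized eigenvector w with (A-λI)w=v is (-2,-1).
General solution: e^(-3t)[c_1·v + c_2·(t·v + w)].
Applying x_1(0)=2, x_2(0)=-4 gives c_1=-10, c_2=-16.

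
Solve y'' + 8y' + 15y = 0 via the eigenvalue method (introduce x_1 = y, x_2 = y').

y(t) = C_1e^(-3t) + C_2e^(-5t)

Let x_1 = y, x_2 = y'. Then x_1' = x_2 and x_2' = -15x_1 - 8x_2.
A = [[0,1],[-15,-8]]; det(A-λI) = λ^2 + 8λ + 15.
Eigenvalues λ = -3, -5 with eigenvectors (1,-3), (1,-5).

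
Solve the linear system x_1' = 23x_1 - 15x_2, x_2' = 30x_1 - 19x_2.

Coefficient matrix A = [[23, -15], [30, -19]].
Characteristic polynomial det(A - λI) = λ^2 - 4λ + 13 = 0.
Eigenvalues λ = 2 ± 3i (complex conjugate pair).
For λ=2+3i: an eigenvector is (2,3) - i(-1,-1) = (2 + i, 3 + i).
A real fundamental pair from Re and Im of e^((2+3i)t)v: X_1 = e^(2t)(cos(3t)·(2,3) + sin(3t)·(-1,-1)), X_2 = e^(2t)(sin(3t)·(2,3) - cos(3t)·(-1,-1)).
General solution: K_1X_1 + K_2X_2.

x_1(t) = -K_1e^(2t)sin(3t) + 2K_1e^(2t)cos(3t) + 2K_2e^(2t)sin(3t) + K_2e^(2t)cos(3t), x_2(t) = -K_1e^(2t)sin(3t) + 3K_1e^(2t)cos(3t) + 3K_2e^(2t)sin(3t) + K_2e^(2t)cos(3t)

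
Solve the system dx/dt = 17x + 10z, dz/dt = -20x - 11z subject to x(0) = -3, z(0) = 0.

x(t) = -21e^(3t)sin(2t) - 3e^(3t)cos(2t), z(t) = 30e^(3t)sin(2t)

Coefficient matrix A = [[17, 10], [-20, -11]].
Characteristic polynomial det(A - λI) = λ^2 - 6λ + 13 = 0.
Eigenvalues λ = 3 ± 2i (complex conjugate pair).
For λ=3+2i: an eigenvector is (-2,3) - i(1,-1) = (-2 - i, 3 + i).
A real fundamental pair from Re and Im of e^((3+2i)t)v: X_1 = e^(3t)(cos(2t)·(-2,3) + sin(2t)·(1,-1)), X_2 = e^(3t)(sin(2t)·(-2,3) - cos(2t)·(1,-1)).
General solution: K_1X_1 + K_2X_2.
Applying x(0)=-3, z(0)=0 gives K_1=-3, K_2=9.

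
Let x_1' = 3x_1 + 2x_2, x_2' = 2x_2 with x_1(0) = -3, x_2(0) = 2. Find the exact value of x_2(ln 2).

8

A = [[3,2],[0,2]]; eigenvalues λ = 2, 3.
Eigenvectors: (2,-1) for λ=2, (-1,0) for λ=3.
From the initial condition, c_1 = -2, c_2 = -1.
x_2(ln 2) = (-2)(2^2)(-1) + (-1)(2^3)(0) = 8.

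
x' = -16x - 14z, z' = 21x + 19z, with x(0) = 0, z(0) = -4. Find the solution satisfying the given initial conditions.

x(t) = 8e^(5t) - 8e^(-2t), z(t) = -12e^(5t) + 8e^(-2t)

Coefficient matrix A = [[-16, -14], [21, 19]].
Characteristic polynomial det(A - λI) = λ^2 - 3λ - 10 = 0.
Eigenvalues λ = -2, 5.
For λ=-2: (A-λI) row 1 is [-14, -14], so an eigenvector is (-1, 1).
For λ=5: (A-λI) row 1 is [-21, -14], so an eigenvector is (2, -3).
General solution: c_1e^(-2t)(-1,1) + c_2e^(5t)(2,-3).
Applying x(0)=0, z(0)=-4 gives c_1=8, c_2=4.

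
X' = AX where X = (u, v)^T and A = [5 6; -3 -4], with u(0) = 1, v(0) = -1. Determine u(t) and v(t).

u(t) = e^(-t), v(t) = -e^(-t)

Coefficient matrix A = [[5, 6], [-3, -4]].
Characteristic polynomial det(A - λI) = λ^2 - λ - 2 = 0.
Eigenvalues λ = -1, 2.
For λ=-1: (A-λI) row 1 is [6, 6], so an eigenvector is (1, -1).
For λ=2: (A-λI) row 1 is [3, 6], so an eigenvector is (2, -1).
General solution: C_1e^(-t)(1,-1) + C_2e^(2t)(2,-1).
Applying u(0)=1, v(0)=-1 gives C_1=1, C_2=0.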